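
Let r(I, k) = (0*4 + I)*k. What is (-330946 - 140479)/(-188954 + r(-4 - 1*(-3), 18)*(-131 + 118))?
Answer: 94285/37744 ≈ 2.4980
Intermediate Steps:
r(I, k) = I*k (r(I, k) = (0 + I)*k = I*k)
(-330946 - 140479)/(-188954 + r(-4 - 1*(-3), 18)*(-131 + 118)) = (-330946 - 140479)/(-188954 + ((-4 - 1*(-3))*18)*(-131 + 118)) = -471425/(-188954 + ((-4 + 3)*18)*(-13)) = -471425/(-188954 - 1*18*(-13)) = -471425/(-188954 - 18*(-13)) = -471425/(-188954 + 234) = -471425/(-188720) = -471425*(-1/188720) = 94285/37744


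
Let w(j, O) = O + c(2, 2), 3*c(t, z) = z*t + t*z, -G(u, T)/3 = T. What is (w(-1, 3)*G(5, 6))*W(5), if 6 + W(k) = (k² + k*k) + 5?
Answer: -4998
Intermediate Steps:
W(k) = -1 + 2*k² (W(k) = -6 + ((k² + k*k) + 5) = -6 + ((k² + k²) + 5) = -6 + (2*k² + 5) = -6 + (5 + 2*k²) = -1 + 2*k²)
G(u, T) = -3*T
c(t, z) = 2*t*z/3 (c(t, z) = (z*t + t*z)/3 = (t*z + t*z)/3 = (2*t*z)/3 = 2*t*z/3)
w(j, O) = 8/3 + O (w(j, O) = O + (⅔)*2*2 = O + 8/3 = 8/3 + O)
(w(-1, 3)*G(5, 6))*W(5) = ((8/3 + 3)*(-3*6))*(-1 + 2*5²) = ((17/3)*(-18))*(-1 + 2*25) = -102*(-1 + 50) = -102*49 = -4998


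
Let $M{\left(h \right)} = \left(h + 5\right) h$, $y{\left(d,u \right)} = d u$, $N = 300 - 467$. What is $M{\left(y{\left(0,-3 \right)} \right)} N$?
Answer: $0$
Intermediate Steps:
$N = -167$ ($N = 300 - 467 = -167$)
$M{\left(h \right)} = h \left(5 + h\right)$ ($M{\left(h \right)} = \left(5 + h\right) h = h \left(5 + h\right)$)
$M{\left(y{\left(0,-3 \right)} \right)} N = 0 \left(-3\right) \left(5 + 0 \left(-3\right)\right) \left(-167\right) = 0 \left(5 + 0\right) \left(-167\right) = 0 \cdot 5 \left(-167\right) = 0 \left(-167\right) = 0$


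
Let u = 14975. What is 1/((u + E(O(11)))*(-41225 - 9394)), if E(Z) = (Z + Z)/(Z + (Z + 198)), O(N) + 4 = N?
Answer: -106/80350423983 ≈ -1.3192e-9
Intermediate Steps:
O(N) = -4 + N
E(Z) = 2*Z/(198 + 2*Z) (E(Z) = (2*Z)/(Z + (198 + Z)) = (2*Z)/(198 + 2*Z) = 2*Z/(198 + 2*Z))
1/((u + E(O(11)))*(-41225 - 9394)) = 1/((14975 + (-4 + 11)/(99 + (-4 + 11)))*(-41225 - 9394)) = 1/((14975 + 7/(99 + 7))*(-50619)) = 1/((14975 + 7/106)*(-50619)) = 1/((1587357/106)*(-50619)) = 1/(-80350423983/106) = -106/80350423983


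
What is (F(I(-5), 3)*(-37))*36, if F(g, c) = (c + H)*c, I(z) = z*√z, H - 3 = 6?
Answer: -47952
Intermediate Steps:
H = 9 (H = 3 + 6 = 9)
I(z) = z^(3/2)
F(g, c) = c*(9 + c) (F(g, c) = (c + 9)*c = (9 + c)*c = c*(9 + c))
(F(I(-5), 3)*(-37))*36 = ((3*(9 + 3))*(-37))*36 = ((3*12)*(-37))*36 = (36*(-37))*36 = -1332*36 = -47952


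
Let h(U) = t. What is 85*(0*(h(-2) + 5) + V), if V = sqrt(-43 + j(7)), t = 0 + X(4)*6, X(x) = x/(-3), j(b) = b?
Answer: 510*I ≈ 510.0*I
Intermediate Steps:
X(x) = -x/3 (X(x) = x*(-1/3) = -x/3)
t = -8 (t = 0 - 1/3*4*6 = 0 - 4/3*6 = 0 - 8 = -8)
h(U) = -8
V = 6*I (V = sqrt(-43 + 7) = sqrt(-36) = 6*I ≈ 6.0*I)
85*(0*(h(-2) + 5) + V) = 85*(0*(-8 + 5) + 6*I) = 85*(0*(-3) + 6*I) = 85*(0 + 6*I) = 85*(6*I) = 510*I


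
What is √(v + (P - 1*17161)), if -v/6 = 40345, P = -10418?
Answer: 9*I*√3329 ≈ 519.28*I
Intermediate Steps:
v = -242070 (v = -6*40345 = -242070)
√(v + (P - 1*17161)) = √(-242070 + (-10418 - 1*17161)) = √(-242070 + (-10418 - 17161)) = √(-242070 - 27579) = √(-269649) = 9*I*√3329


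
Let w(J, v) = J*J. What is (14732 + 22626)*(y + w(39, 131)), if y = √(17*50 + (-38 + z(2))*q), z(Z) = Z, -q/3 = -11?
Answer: 56821518 + 485654*I*√2 ≈ 5.6822e+7 + 6.8682e+5*I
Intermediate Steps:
q = 33 (q = -3*(-11) = 33)
w(J, v) = J²
y = 13*I*√2 (y = √(17*50 + (-38 + 2)*33) = √(850 - 36*33) = √(850 - 1188) = √(-338) = 13*I*√2 ≈ 18.385*I)
(14732 + 22626)*(y + w(39, 131)) = (14732 + 22626)*(13*I*√2 + 39²) = 37358*(13*I*√2 + 1521) = 37358*(1521 + 13*I*√2) = 56821518 + 485654*I*√2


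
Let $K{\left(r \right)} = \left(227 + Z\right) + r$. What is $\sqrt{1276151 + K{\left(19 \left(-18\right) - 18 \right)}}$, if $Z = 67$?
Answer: $\sqrt{1276085} \approx 1129.6$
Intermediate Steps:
$K{\left(r \right)} = 294 + r$ ($K{\left(r \right)} = \left(227 + 67\right) + r = 294 + r$)
$\sqrt{1276151 + K{\left(19 \left(-18\right) - 18 \right)}} = \sqrt{1276151 + \left(294 + \left(19 \left(-18\right) - 18\right)\right)} = \sqrt{1276151 + \left(294 - 360\right)} = \sqrt{1276151 - 66} = \sqrt{1276085}$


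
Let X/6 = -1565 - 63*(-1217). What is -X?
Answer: -450636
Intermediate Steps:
X = 450636 (X = 6*(-1565 - 63*(-1217)) = 6*(-1565 + 76671) = 6*75106 = 450636)
-X = -1*450636 = -450636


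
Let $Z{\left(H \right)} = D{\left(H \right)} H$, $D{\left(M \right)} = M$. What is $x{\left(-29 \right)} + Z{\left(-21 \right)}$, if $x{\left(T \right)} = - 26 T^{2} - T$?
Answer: $-21396$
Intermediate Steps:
$x{\left(T \right)} = - T - 26 T^{2}$
$Z{\left(H \right)} = H^{2}$ ($Z{\left(H \right)} = H H = H^{2}$)
$x{\left(-29 \right)} + Z{\left(-21 \right)} = \left(-1\right) \left(-29\right) \left(1 + 26 \left(-29\right)\right) + \left(-21\right)^{2} = \left(-1\right) \left(-29\right) \left(1 - 754\right) + 441 = \left(-1\right) \left(-29\right) \left(-753\right) + 441 = -21837 + 441 = -21396$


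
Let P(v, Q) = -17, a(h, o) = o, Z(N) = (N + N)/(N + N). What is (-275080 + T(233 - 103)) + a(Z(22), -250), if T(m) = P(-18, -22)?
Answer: -275347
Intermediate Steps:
Z(N) = 1 (Z(N) = (2*N)/((2*N)) = (2*N)*(1/(2*N)) = 1)
T(m) = -17
(-275080 + T(233 - 103)) + a(Z(22), -250) = (-275080 - 17) - 250 = -275097 - 250 = -275347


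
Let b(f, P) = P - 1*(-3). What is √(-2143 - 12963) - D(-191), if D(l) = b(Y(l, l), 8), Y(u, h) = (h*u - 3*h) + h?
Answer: -11 + I*√15106 ≈ -11.0 + 122.91*I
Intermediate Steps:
Y(u, h) = -2*h + h*u (Y(u, h) = (-3*h + h*u) + h = -2*h + h*u)
b(f, P) = 3 + P (b(f, P) = P + 3 = 3 + P)
D(l) = 11 (D(l) = 3 + 8 = 11)
√(-2143 - 12963) - D(-191) = √(-2143 - 12963) - 1*11 = √(-15106) - 11 = I*√15106 - 11 = -11 + I*√15106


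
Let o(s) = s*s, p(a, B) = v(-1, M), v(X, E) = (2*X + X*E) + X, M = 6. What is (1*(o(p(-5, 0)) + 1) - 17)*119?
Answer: 7735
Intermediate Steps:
v(X, E) = 3*X + E*X (v(X, E) = (2*X + E*X) + X = 3*X + E*X)
p(a, B) = -9 (p(a, B) = -(3 + 6) = -1*9 = -9)
o(s) = s²
(1*(o(p(-5, 0)) + 1) - 17)*119 = (1*((-9)² + 1) - 17)*119 = (1*(81 + 1) - 17)*119 = (1*82 - 17)*119 = (82 - 17)*119 = 65*119 = 7735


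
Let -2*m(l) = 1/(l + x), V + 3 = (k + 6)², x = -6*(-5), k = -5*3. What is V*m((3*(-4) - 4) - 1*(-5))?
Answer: -39/19 ≈ -2.0526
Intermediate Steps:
k = -15
x = 30
V = 78 (V = -3 + (-15 + 6)² = -3 + (-9)² = -3 + 81 = 78)
m(l) = -1/(2*(30 + l)) (m(l) = -1/(2*(l + 30)) = -1/(2*(30 + l)))
V*m((3*(-4) - 4) - 1*(-5)) = 78*(-1/(60 + 2*((3*(-4) - 4) - 1*(-5)))) = 78*(-1/(60 + 2*((-12 - 4) + 5))) = 78*(-1/(60 + 2*(-16 + 5))) = 78*(-1/(60 + 2*(-11))) = 78*(-1/(60 - 22)) = 78*(-1/38) = -39/19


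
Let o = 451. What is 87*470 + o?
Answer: 41341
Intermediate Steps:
87*470 + o = 87*470 + 451 = 40890 + 451 = 41341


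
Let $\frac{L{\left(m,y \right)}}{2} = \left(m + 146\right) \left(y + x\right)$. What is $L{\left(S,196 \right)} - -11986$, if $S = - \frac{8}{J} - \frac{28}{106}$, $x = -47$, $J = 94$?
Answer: $\frac{137976294}{2491} \approx 55390.0$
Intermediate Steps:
$S = - \frac{870}{2491}$ ($S = - \frac{8}{94} - \frac{28}{106} = \left(-8\right) \frac{1}{94} - \frac{14}{53} = - \frac{4}{47} - \frac{14}{53} = - \frac{870}{2491} \approx -0.34926$)
$L{\left(m,y \right)} = 2 \left(-47 + y\right) \left(146 + m\right)$ ($L{\left(m,y \right)} = 2 \left(m + 146\right) \left(y - 47\right) = 2 \left(146 + m\right) \left(-47 + y\right) = 2 \left(-47 + y\right) \left(146 + m\right)$)
$L{\left(S,196 \right)} - -11986 = \left(-13724 - - \frac{1740}{53} + 292 \cdot 196 + 2 \left(- \frac{870}{2491}\right) 196\right) - -11986 = \left(-13724 + \frac{1740}{53} + 57232 - \frac{341040}{2491}\right) + 11986 = \frac{108119168}{2491} + 11986 = \frac{137976294}{2491}$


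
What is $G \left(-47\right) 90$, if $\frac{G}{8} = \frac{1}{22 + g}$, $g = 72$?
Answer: $-360$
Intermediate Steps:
$G = \frac{4}{47}$ ($G = \frac{8}{22 + 72} = \frac{8}{94} = 8 \cdot \frac{1}{94} = \frac{4}{47} \approx 0.085106$)
$G \left(-47\right) 90 = \frac{4}{47} \left(-47\right) 90 = \left(-4\right) 90 = -360$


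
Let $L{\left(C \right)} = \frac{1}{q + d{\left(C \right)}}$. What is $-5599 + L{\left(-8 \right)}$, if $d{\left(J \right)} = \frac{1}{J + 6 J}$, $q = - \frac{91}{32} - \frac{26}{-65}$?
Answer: $- \frac{15437563}{2757} \approx -5599.4$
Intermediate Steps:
$q = - \frac{391}{160}$ ($q = \left(-91\right) \frac{1}{32} - - \frac{2}{5} = - \frac{91}{32} + \frac{2}{5} = - \frac{391}{160} \approx -2.4437$)
$d{\left(J \right)} = \frac{1}{7 J}$
$L{\left(C \right)} = \frac{1}{- \frac{391}{160} + \frac{1}{7 C}}$
$-5599 + L{\left(-8 \right)} = -5599 - - \frac{8960}{-160 + 2737 \left(-8\right)} = -5599 - - \frac{8960}{-160 - 21896} = -5599 - - \frac{8960}{-22056} = -5599 - \left(-8960\right) \left(- \frac{1}{22056}\right) = -5599 - \frac{1120}{2757} = - \frac{15437563}{2757}$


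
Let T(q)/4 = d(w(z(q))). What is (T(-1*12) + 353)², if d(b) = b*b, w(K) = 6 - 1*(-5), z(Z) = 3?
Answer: 700569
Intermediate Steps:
w(K) = 11 (w(K) = 6 + 5 = 11)
d(b) = b²
T(q) = 484 (T(q) = 4*11² = 4*121 = 484)
(T(-1*12) + 353)² = (484 + 353)² = 837² = 700569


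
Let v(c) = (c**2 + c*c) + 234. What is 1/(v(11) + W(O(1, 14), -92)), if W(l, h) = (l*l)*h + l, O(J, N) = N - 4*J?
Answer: -1/8714 ≈ -0.00011476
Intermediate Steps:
W(l, h) = l + h*l**2 (W(l, h) = l**2*h + l = h*l**2 + l = l + h*l**2)
v(c) = 234 + 2*c**2 (v(c) = (c**2 + c**2) + 234 = 2*c**2 + 234 = 234 + 2*c**2)
1/(v(11) + W(O(1, 14), -92)) = 1/((234 + 2*11**2) + (14 - 4*1)*(1 - 92*(14 - 4*1))) = 1/((234 + 2*121) + (14 - 4)*(1 - 92*(14 - 4))) = 1/((234 + 242) + 10*(1 - 92*10)) = 1/(476 + 10*(1 - 920)) = 1/(476 + 10*(-919)) = 1/(476 - 9190) = 1/(-8714) = -1/8714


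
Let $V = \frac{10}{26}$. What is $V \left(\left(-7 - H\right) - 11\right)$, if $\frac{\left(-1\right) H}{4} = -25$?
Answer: $- \frac{590}{13} \approx -45.385$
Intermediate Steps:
$H = 100$ ($H = \left(-4\right) \left(-25\right) = 100$)
$V = \frac{5}{13}$ ($V = 10 \cdot \frac{1}{26} = \frac{5}{13} \approx 0.38462$)
$V \left(\left(-7 - H\right) - 11\right) = \frac{5 \left(\left(-7 - 100\right) - 11\right)}{13} = \frac{5 \left(-107 - 11\right)}{13} = \frac{5}{13} \left(-118\right) = - \frac{590}{13}$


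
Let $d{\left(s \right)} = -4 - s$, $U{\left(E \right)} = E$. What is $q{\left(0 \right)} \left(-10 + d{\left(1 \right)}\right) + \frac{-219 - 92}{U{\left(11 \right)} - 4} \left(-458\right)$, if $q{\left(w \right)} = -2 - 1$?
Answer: $\frac{142753}{7} \approx 20393.0$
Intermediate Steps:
$q{\left(w \right)} = -3$
$q{\left(0 \right)} \left(-10 + d{\left(1 \right)}\right) + \frac{-219 - 92}{U{\left(11 \right)} - 4} \left(-458\right) = - 3 \left(-10 - 5\right) + \frac{-219 - 92}{11 - 4} \left(-458\right) = - 3 \left(-10 - 5\right) + - \frac{311}{7} \left(-458\right) = - 3 \left(-10 - 5\right) + \left(-311\right) \frac{1}{7} \left(-458\right) = \left(-3\right) \left(-15\right) - - \frac{142438}{7} = 45 + \frac{142438}{7} = \frac{142753}{7}$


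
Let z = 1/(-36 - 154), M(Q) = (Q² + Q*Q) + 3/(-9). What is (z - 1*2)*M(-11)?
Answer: -18415/38 ≈ -484.61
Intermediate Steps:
M(Q) = -⅓ + 2*Q² (M(Q) = (Q² + Q²) + 3*(-⅑) = 2*Q² - ⅓ = -⅓ + 2*Q²)
z = -1/190 (z = 1/(-190) = -1/190 ≈ -0.0052632)
(z - 1*2)*M(-11) = (-1/190 - 1*2)*(-⅓ + 2*(-11)²) = (-1/190 - 2)*(-⅓ + 2*121) = -381*(-⅓ + 242)/190 = -381/190*725/3 = -18415/38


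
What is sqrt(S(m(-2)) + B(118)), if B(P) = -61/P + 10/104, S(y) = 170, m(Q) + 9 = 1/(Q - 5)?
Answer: sqrt(399046323)/1534 ≈ 13.022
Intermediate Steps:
m(Q) = -9 + 1/(-5 + Q) (m(Q) = -9 + 1/(Q - 5) = -9 + 1/(-5 + Q))
B(P) = 5/52 - 61/P (B(P) = -61/P + 10*(1/104) = -61/P + 5/52 = 5/52 - 61/P)
sqrt(S(m(-2)) + B(118)) = sqrt(170 + (5/52 - 61/118)) = sqrt(170 - 1291/3068) = sqrt(520269/3068) = sqrt(399046323)/1534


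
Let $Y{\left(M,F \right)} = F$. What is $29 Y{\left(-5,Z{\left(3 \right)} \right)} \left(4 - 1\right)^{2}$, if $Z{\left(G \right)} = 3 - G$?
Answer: $0$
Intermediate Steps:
$29 Y{\left(-5,Z{\left(3 \right)} \right)} \left(4 - 1\right)^{2} = 29 \left(3 - 3\right) \left(4 - 1\right)^{2} = 29 \left(3 - 3\right) 3^{2} = 29 \cdot 0 \cdot 9 = 0 \cdot 9 = 0$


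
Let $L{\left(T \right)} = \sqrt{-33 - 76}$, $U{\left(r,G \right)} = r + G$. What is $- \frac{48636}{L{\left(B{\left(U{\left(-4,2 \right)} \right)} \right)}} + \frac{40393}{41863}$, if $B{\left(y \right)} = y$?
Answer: $\frac{40393}{41863} + \frac{48636 i \sqrt{109}}{109} \approx 0.96489 + 4658.5 i$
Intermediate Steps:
$U{\left(r,G \right)} = G + r$
$L{\left(T \right)} = i \sqrt{109}$ ($L{\left(T \right)} = \sqrt{-109} = i \sqrt{109}$)
$- \frac{48636}{L{\left(B{\left(U{\left(-4,2 \right)} \right)} \right)}} + \frac{40393}{41863} = - \frac{48636}{i \sqrt{109}} + \frac{40393}{41863} = - 48636 \left(- \frac{i \sqrt{109}}{109}\right) + 40393 \cdot \frac{1}{41863} = \frac{48636 i \sqrt{109}}{109} + \frac{40393}{41863} = \frac{40393}{41863} + \frac{48636 i \sqrt{109}}{109}$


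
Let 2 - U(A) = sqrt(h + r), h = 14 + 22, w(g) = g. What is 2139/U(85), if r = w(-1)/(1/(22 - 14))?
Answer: -713/4 - 713*sqrt(7)/4 ≈ -649.86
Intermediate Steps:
h = 36
r = -8 (r = -1/(1/(22 - 14)) = -1/(1/8) = -1/1/8 = -1*8 = -8)
U(A) = 2 - 2*sqrt(7) (U(A) = 2 - sqrt(36 - 8) = 2 - sqrt(28) = 2 - 2*sqrt(7))
2139/U(85) = 2139/(2 - 2*sqrt(7))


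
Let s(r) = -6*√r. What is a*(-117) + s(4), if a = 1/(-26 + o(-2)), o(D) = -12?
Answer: -339/38 ≈ -8.9211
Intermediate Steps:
a = -1/38 (a = 1/(-26 - 12) = 1/(-38) = -1/38 ≈ -0.026316)
a*(-117) + s(4) = -1/38*(-117) - 6*√4 = 117/38 - 6*2 = 117/38 - 12 = -339/38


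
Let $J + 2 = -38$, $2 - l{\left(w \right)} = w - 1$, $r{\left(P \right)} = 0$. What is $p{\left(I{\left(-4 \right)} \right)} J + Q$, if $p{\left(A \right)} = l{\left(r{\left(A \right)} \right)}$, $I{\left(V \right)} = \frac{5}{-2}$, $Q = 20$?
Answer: $-100$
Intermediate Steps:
$l{\left(w \right)} = 3 - w$ ($l{\left(w \right)} = 2 - \left(w - 1\right) = 2 - \left(-1 + w\right) = 3 - w$)
$J = -40$ ($J = -2 - 38 = -40$)
$I{\left(V \right)} = - \frac{5}{2}$ ($I{\left(V \right)} = 5 \left(- \frac{1}{2}\right) = - \frac{5}{2}$)
$p{\left(A \right)} = 3$ ($p{\left(A \right)} = 3 - 0 = 3 + 0 = 3$)
$p{\left(I{\left(-4 \right)} \right)} J + Q = 3 \left(-40\right) + 20 = -120 + 20 = -100$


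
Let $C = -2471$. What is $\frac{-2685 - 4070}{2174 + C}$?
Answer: $\frac{6755}{297} \approx 22.744$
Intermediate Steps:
$\frac{-2685 - 4070}{2174 + C} = \frac{-2685 - 4070}{2174 - 2471} = - \frac{6755}{-297} = \left(-6755\right) \left(- \frac{1}{297}\right) = \frac{6755}{297}$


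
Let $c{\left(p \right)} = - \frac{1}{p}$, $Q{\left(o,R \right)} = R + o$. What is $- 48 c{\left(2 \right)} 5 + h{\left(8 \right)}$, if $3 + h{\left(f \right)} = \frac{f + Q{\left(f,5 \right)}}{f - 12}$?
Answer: $\frac{447}{4} \approx 111.75$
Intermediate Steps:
$h{\left(f \right)} = -3 + \frac{5 + 2 f}{-12 + f}$ ($h{\left(f \right)} = -3 + \frac{f + \left(5 + f\right)}{f - 12} = -3 + \frac{5 + 2 f}{-12 + f}$)
$- 48 c{\left(2 \right)} 5 + h{\left(8 \right)} = - 48 - \frac{1}{2} \cdot 5 + \frac{41 - 8}{-12 + 8} = - 48 \left(-1\right) \frac{1}{2} \cdot 5 + \frac{41 - 8}{-4} = - 48 \left(\left(- \frac{1}{2}\right) 5\right) - \frac{33}{4} = \left(-48\right) \left(- \frac{5}{2}\right) - \frac{33}{4} = 120 - \frac{33}{4} = \frac{447}{4}$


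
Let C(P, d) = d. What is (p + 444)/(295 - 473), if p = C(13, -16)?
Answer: -214/89 ≈ -2.4045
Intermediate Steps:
p = -16
(p + 444)/(295 - 473) = (-16 + 444)/(295 - 473) = 428/(-178) = 428*(-1/178) = -214/89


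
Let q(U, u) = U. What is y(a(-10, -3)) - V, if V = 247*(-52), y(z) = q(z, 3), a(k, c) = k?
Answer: 12834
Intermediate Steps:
y(z) = z
V = -12844
y(a(-10, -3)) - V = -10 - 1*(-12844) = -10 + 12844 = 12834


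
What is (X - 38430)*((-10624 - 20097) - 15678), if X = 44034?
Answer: -260019996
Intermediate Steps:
(X - 38430)*((-10624 - 20097) - 15678) = (44034 - 38430)*((-10624 - 20097) - 15678) = 5604*(-30721 - 15678) = 5604*(-46399) = -260019996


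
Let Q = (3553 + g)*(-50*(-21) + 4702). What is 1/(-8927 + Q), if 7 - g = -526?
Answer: 1/23493745 ≈ 4.2565e-8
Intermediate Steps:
g = 533 (g = 7 - 1*(-526) = 7 + 526 = 533)
Q = 23502672 (Q = (3553 + 533)*(-50*(-21) + 4702) = 4086*(1050 + 4702) = 4086*5752 = 23502672)
1/(-8927 + Q) = 1/(-8927 + 23502672) = 1/23493745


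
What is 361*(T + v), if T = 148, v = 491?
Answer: 230679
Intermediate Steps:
361*(T + v) = 361*(148 + 491) = 361*639 = 230679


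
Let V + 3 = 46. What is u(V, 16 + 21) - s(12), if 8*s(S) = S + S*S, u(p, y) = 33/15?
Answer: -173/10 ≈ -17.300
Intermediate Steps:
V = 43 (V = -3 + 46 = 43)
u(p, y) = 11/5 (u(p, y) = 33*(1/15) = 11/5)
s(S) = S/8 + S²/8 (s(S) = (S + S*S)/8 = (S + S²)/8 = S/8 + S²/8)
u(V, 16 + 21) - s(12) = 11/5 - 12*(1 + 12)/8 = 11/5 - 12*13/8 = 11/5 - 1*39/2 = 11/5 - 39/2 = -173/10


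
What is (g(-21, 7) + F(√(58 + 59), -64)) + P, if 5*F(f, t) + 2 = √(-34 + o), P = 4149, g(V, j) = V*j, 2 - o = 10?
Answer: 20008/5 + I*√42/5 ≈ 4001.6 + 1.2961*I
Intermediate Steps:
o = -8 (o = 2 - 1*10 = 2 - 10 = -8)
F(f, t) = -⅖ + I*√42/5 (F(f, t) = -⅖ + √(-34 - 8)/5 = -⅖ + √(-42)/5 = -⅖ + (I*√42)/5 = -⅖ + I*√42/5)
(g(-21, 7) + F(√(58 + 59), -64)) + P = (-21*7 + (-⅖ + I*√42/5)) + 4149 = (-147 + (-⅖ + I*√42/5)) + 4149 = (-737/5 + I*√42/5) + 4149 = 20008/5 + I*√42/5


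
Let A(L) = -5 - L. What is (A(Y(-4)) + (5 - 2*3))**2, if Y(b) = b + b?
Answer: 4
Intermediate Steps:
Y(b) = 2*b
(A(Y(-4)) + (5 - 2*3))**2 = ((-5 - 2*(-4)) + (5 - 2*3))**2 = ((-5 - 1*(-8)) + (5 - 6))**2 = ((-5 + 8) - 1)**2 = (3 - 1)**2 = 2**2 = 4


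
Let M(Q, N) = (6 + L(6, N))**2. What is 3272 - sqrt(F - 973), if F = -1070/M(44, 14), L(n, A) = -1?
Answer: 3272 - I*sqrt(25395)/5 ≈ 3272.0 - 31.872*I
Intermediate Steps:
M(Q, N) = 25 (M(Q, N) = (6 - 1)**2 = 5**2 = 25)
F = -214/5 (F = -1070/25 = -1070*1/25 = -214/5 ≈ -42.800)
3272 - sqrt(F - 973) = 3272 - sqrt(-214/5 - 973) = 3272 - sqrt(-5079/5) = 3272 - I*sqrt(25395)/5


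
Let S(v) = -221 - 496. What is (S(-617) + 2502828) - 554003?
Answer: 1948108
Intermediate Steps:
S(v) = -717
(S(-617) + 2502828) - 554003 = (-717 + 2502828) - 554003 = 2502111 - 554003 = 1948108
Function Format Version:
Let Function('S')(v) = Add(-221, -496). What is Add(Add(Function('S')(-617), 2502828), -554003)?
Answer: 1948108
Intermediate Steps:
Function('S')(v) = -717
Add(Add(Function('S')(-617), 2502828), -554003) = Add(Add(-717, 2502828), -554003) = Add(2502111, -554003) = 1948108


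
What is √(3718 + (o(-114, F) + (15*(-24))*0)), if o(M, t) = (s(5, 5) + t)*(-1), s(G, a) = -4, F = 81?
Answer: √3641 ≈ 60.341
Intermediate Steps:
o(M, t) = 4 - t (o(M, t) = (-4 + t)*(-1) = 4 - t)
√(3718 + (o(-114, F) + (15*(-24))*0)) = √(3718 + ((4 - 1*81) + (15*(-24))*0)) = √(3718 + ((4 - 81) - 360*0)) = √(3718 + (-77 + 0)) = √(3718 - 77) = √3641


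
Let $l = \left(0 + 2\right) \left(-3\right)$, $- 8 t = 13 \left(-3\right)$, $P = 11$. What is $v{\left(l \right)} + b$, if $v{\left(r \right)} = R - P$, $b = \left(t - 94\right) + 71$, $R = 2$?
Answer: $- \frac{217}{8} \approx -27.125$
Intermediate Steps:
$t = \frac{39}{8}$ ($t = - \frac{13 \left(-3\right)}{8} = \left(- \frac{1}{8}\right) \left(-39\right) = \frac{39}{8} \approx 4.875$)
$l = -6$ ($l = 2 \left(-3\right) = -6$)
$b = - \frac{145}{8}$ ($b = \left(\frac{39}{8} - 94\right) + 71 = - \frac{713}{8} + 71 = - \frac{145}{8} \approx -18.125$)
$v{\left(r \right)} = -9$ ($v{\left(r \right)} = 2 - 11 = -9$)
$v{\left(l \right)} + b = -9 - \frac{145}{8} = - \frac{217}{8}$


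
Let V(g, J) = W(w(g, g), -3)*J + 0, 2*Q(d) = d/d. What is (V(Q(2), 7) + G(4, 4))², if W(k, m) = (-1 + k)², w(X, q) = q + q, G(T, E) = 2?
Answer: 4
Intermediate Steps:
w(X, q) = 2*q
Q(d) = ½ (Q(d) = (d/d)/2 = (½)*1 = ½)
V(g, J) = J*(-1 + 2*g)² (V(g, J) = (-1 + 2*g)²*J + 0 = J*(-1 + 2*g)² + 0 = J*(-1 + 2*g)²)
(V(Q(2), 7) + G(4, 4))² = (7*(-1 + 2*(½))² + 2)² = (7*(-1 + 1)² + 2)² = (7*0² + 2)² = (7*0 + 2)² = (0 + 2)² = 2² = 4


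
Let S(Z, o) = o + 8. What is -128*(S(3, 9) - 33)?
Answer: 2048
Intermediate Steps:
S(Z, o) = 8 + o
-128*(S(3, 9) - 33) = -128*((8 + 9) - 33) = -128*(17 - 33) = -128*(-16) = 2048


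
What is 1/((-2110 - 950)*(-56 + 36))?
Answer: 1/61200 ≈ 1.6340e-5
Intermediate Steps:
1/((-2110 - 950)*(-56 + 36)) = 1/(-3060*(-20)) = -1/3060*(-1/20) = 1/61200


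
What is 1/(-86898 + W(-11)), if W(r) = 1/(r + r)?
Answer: -22/1911757 ≈ -1.1508e-5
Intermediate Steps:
W(r) = 1/(2*r)
1/(-86898 + W(-11)) = 1/(-86898 + (½)/(-11)) = 1/(-86898 + (½)*(-1/11)) = 1/(-86898 - 1/22) = 1/(-1911757/22) = -22/1911757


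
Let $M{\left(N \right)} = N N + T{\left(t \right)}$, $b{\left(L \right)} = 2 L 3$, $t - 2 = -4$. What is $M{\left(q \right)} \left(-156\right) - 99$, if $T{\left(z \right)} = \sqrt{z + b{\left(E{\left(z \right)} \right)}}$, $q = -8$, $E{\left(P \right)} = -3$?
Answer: $-10083 - 312 i \sqrt{5} \approx -10083.0 - 697.65 i$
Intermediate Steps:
$t = -2$ ($t = 2 - 4 = -2$)
$b{\left(L \right)} = 6 L$
$T{\left(z \right)} = \sqrt{-18 + z}$ ($T{\left(z \right)} = \sqrt{z + 6 \left(-3\right)} = \sqrt{z - 18} = \sqrt{-18 + z}$)
$M{\left(N \right)} = N^{2} + 2 i \sqrt{5}$ ($M{\left(N \right)} = N N + \sqrt{-18 - 2} = N^{2} + \sqrt{-20} = N^{2} + 2 i \sqrt{5}$)
$M{\left(q \right)} \left(-156\right) - 99 = \left(\left(-8\right)^{2} + 2 i \sqrt{5}\right) \left(-156\right) - 99 = \left(64 + 2 i \sqrt{5}\right) \left(-156\right) - 99 = \left(-9984 - 312 i \sqrt{5}\right) - 99 = -10083 - 312 i \sqrt{5}$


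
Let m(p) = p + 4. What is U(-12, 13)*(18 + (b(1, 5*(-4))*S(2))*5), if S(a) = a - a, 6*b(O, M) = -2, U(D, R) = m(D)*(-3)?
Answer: 432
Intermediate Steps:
m(p) = 4 + p
U(D, R) = -12 - 3*D (U(D, R) = (4 + D)*(-3) = -12 - 3*D)
b(O, M) = -⅓ (b(O, M) = (⅙)*(-2) = -⅓)
S(a) = 0
U(-12, 13)*(18 + (b(1, 5*(-4))*S(2))*5) = (-12 - 3*(-12))*(18 - ⅓*0*5) = (-12 + 36)*(18 + 0*5) = 24*(18 + 0) = 24*18 = 432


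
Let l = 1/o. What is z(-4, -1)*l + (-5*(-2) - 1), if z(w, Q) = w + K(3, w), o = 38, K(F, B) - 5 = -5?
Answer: 169/19 ≈ 8.8947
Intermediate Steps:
K(F, B) = 0 (K(F, B) = 5 - 5 = 0)
l = 1/38 ≈ 0.026316
z(w, Q) = w (z(w, Q) = w + 0 = w)
z(-4, -1)*l + (-5*(-2) - 1) = -4*1/38 + (-5*(-2) - 1) = -2/19 + (10 - 1) = -2/19 + 9 = 169/19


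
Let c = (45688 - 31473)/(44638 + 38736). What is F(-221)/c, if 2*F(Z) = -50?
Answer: -416870/2843 ≈ -146.63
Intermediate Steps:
F(Z) = -25 (F(Z) = (½)*(-50) = -25)
c = 14215/83374 ≈ 0.17050
F(-221)/c = -25/14215/83374 = -25*83374/14215 = -416870/2843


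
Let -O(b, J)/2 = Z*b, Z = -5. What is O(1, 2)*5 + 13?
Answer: 63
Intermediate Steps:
O(b, J) = 10*b (O(b, J) = -(-10)*b = 10*b)
O(1, 2)*5 + 13 = (10*1)*5 + 13 = 10*5 + 13 = 50 + 13 = 63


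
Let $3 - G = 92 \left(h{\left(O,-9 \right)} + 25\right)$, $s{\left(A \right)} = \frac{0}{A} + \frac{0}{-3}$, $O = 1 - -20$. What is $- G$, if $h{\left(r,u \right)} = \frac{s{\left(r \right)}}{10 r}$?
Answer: $2297$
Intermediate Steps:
$O = 21$ ($O = 1 + 20 = 21$)
$s{\left(A \right)} = 0$ ($s{\left(A \right)} = 0 + 0 \left(- \frac{1}{3}\right) = 0 + 0 = 0$)
$h{\left(r,u \right)} = 0$ ($h{\left(r,u \right)} = \frac{0}{10 r} = 0 \frac{1}{10 r} = 0$)
$G = -2297$ ($G = 3 - 92 \left(0 + 25\right) = 3 - 92 \cdot 25 = 3 - 2300 = -2297$)
$- G = \left(-1\right) \left(-2297\right) = 2297$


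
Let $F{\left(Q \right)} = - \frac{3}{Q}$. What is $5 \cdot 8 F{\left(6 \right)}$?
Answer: $-20$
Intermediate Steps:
$5 \cdot 8 F{\left(6 \right)} = 5 \cdot 8 \left(- \frac{3}{6}\right) = 40 \left(\left(-3\right) \frac{1}{6}\right) = 40 \left(- \frac{1}{2}\right) = -20$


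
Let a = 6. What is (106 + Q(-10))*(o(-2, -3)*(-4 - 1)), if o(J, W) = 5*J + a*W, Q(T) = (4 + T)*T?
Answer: 23240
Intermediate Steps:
Q(T) = T*(4 + T)
o(J, W) = 5*J + 6*W
(106 + Q(-10))*(o(-2, -3)*(-4 - 1)) = (106 - 10*(4 - 10))*((5*(-2) + 6*(-3))*(-4 - 1)) = (106 - 10*(-6))*((-10 - 18)*(-5)) = (106 + 60)*(-28*(-5)) = 166*140 = 23240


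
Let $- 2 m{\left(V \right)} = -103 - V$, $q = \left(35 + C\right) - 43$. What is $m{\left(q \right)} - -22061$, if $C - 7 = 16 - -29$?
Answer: $\frac{44269}{2} \approx 22135.0$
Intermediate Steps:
$C = 52$ ($C = 7 + \left(16 - -29\right) = 7 + \left(16 + 29\right) = 7 + 45 = 52$)
$q = 44$ ($q = \left(35 + 52\right) - 43 = 87 - 43 = 44$)
$m{\left(V \right)} = \frac{103}{2} + \frac{V}{2}$ ($m{\left(V \right)} = - \frac{-103 - V}{2} = \frac{103}{2} + \frac{V}{2}$)
$m{\left(q \right)} - -22061 = \left(\frac{103}{2} + \frac{1}{2} \cdot 44\right) - -22061 = \left(\frac{103}{2} + 22\right) + 22061 = \frac{147}{2} + 22061 = \frac{44269}{2}$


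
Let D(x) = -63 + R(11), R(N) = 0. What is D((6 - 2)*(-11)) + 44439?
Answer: 44376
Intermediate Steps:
D(x) = -63 (D(x) = -63 + 0 = -63)
D((6 - 2)*(-11)) + 44439 = -63 + 44439 = 44376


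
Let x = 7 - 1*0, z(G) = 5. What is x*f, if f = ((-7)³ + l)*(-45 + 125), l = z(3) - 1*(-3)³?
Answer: -174160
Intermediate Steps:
x = 7 (x = 7 + 0 = 7)
l = 32 (l = 5 - 1*(-3)³ = 5 - 1*(-27) = 5 + 27 = 32)
f = -24880 (f = ((-7)³ + 32)*(-45 + 125) = (-343 + 32)*80 = -311*80 = -24880)
x*f = 7*(-24880) = -174160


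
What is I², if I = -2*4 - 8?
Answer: 256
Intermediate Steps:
I = -16 (I = -8 - 8 = -16)
I² = (-16)² = 256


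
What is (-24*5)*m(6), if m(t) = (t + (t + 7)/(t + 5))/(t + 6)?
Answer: -790/11 ≈ -71.818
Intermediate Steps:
m(t) = (t + (7 + t)/(5 + t))/(6 + t)
(-24*5)*m(6) = (-24*5)*((7 + 6² + 6*6)/(30 + 6² + 11*6)) = -120*(7 + 36 + 36)/(30 + 36 + 66) = -120*79/132 = -790/11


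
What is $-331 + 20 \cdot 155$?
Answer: $2769$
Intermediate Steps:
$-331 + 20 \cdot 155 = -331 + 3100 = 2769$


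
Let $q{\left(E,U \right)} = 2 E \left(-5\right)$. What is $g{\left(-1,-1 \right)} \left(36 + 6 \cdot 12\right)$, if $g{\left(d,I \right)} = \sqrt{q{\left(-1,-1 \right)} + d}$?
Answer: $324$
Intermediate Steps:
$q{\left(E,U \right)} = - 10 E$
$g{\left(d,I \right)} = \sqrt{10 + d}$ ($g{\left(d,I \right)} = \sqrt{\left(-10\right) \left(-1\right) + d} = \sqrt{10 + d}$)
$g{\left(-1,-1 \right)} \left(36 + 6 \cdot 12\right) = \sqrt{10 - 1} \left(36 + 6 \cdot 12\right) = \sqrt{9} \left(36 + 72\right) = 3 \cdot 108 = 324$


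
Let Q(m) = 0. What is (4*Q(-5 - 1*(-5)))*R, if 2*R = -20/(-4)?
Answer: 0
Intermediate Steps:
R = 5/2 (R = (-20/(-4))/2 = (-20*(-¼))/2 = (½)*5 = 5/2 ≈ 2.5000)
(4*Q(-5 - 1*(-5)))*R = (4*0)*(5/2) = 0*(5/2) = 0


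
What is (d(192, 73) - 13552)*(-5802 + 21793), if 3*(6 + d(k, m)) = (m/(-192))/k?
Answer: -23977007886319/110592 ≈ -2.1681e+8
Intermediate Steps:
d(k, m) = -6 - m/(576*k) (d(k, m) = -6 + ((m/(-192))/k)/3 = -6 + ((m*(-1/192))/k)/3 = -6 + ((-m/192)/k)/3 = -6 + (-m/(192*k))/3 = -6 - m/(576*k))
(d(192, 73) - 13552)*(-5802 + 21793) = ((-6 - 1/576*73/192) - 13552)*(-5802 + 21793) = ((-6 - 1/576*73*1/192) - 13552)*15991 = ((-6 - 73/110592) - 13552)*15991 = (-663625/110592 - 13552)*15991 = -1499406409/110592*15991 = -23977007886319/110592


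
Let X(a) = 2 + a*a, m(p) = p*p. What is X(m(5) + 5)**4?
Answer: 661951468816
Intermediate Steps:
m(p) = p**2
X(a) = 2 + a**2
X(m(5) + 5)**4 = (2 + (5**2 + 5)**2)**4 = (2 + (25 + 5)**2)**4 = (2 + 30**2)**4 = (2 + 900)**4 = 902**4 = 661951468816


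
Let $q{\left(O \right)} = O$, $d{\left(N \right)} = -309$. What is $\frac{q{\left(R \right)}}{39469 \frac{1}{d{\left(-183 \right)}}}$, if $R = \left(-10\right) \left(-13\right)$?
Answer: $- \frac{40170}{39469} \approx -1.0178$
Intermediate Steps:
$R = 130$
$\frac{q{\left(R \right)}}{39469 \frac{1}{d{\left(-183 \right)}}} = \frac{130}{39469 \frac{1}{-309}} = \frac{130}{39469 \left(- \frac{1}{309}\right)} = \frac{130}{- \frac{39469}{309}} = 130 \left(- \frac{309}{39469}\right) = - \frac{40170}{39469}$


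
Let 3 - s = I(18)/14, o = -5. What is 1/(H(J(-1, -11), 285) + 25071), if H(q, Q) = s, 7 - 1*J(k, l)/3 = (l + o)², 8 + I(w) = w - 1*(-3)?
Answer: 14/351023 ≈ 3.9883e-5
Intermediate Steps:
I(w) = -5 + w (I(w) = -8 + (w - 1*(-3)) = -8 + (w + 3) = -8 + (3 + w) = -5 + w)
J(k, l) = 21 - 3*(-5 + l)² (J(k, l) = 21 - 3*(l - 5)² = 21 - 3*(-5 + l)²)
s = 29/14 (s = 3 - (-5 + 18)/14 = 3 - 13/14 = 29/14 ≈ 2.0714)
H(q, Q) = 29/14
1/(H(J(-1, -11), 285) + 25071) = 1/(29/14 + 25071) = 1/(351023/14) = 14/351023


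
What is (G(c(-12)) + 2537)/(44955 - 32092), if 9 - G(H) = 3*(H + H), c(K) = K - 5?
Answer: 2648/12863 ≈ 0.20586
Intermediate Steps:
c(K) = -5 + K
G(H) = 9 - 6*H (G(H) = 9 - 3*(H + H) = 9 - 3*2*H = 9 - 6*H)
(G(c(-12)) + 2537)/(44955 - 32092) = ((9 - 6*(-5 - 12)) + 2537)/(44955 - 32092) = ((9 - 6*(-17)) + 2537)/12863 = ((9 + 102) + 2537)*(1/12863) = (111 + 2537)*(1/12863) = 2648*(1/12863) = 2648/12863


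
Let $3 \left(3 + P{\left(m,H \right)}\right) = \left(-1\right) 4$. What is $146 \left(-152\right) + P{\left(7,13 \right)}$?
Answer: $- \frac{66589}{3} \approx -22196.0$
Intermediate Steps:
$P{\left(m,H \right)} = - \frac{13}{3}$ ($P{\left(m,H \right)} = -3 + \frac{\left(-1\right) 4}{3} = -3 + \frac{1}{3} \left(-4\right) = -3 - \frac{4}{3} = - \frac{13}{3}$)
$146 \left(-152\right) + P{\left(7,13 \right)} = 146 \left(-152\right) - \frac{13}{3} = -22192 - \frac{13}{3} = - \frac{66589}{3}$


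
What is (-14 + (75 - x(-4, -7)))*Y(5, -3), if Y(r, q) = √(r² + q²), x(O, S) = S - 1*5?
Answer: 73*√34 ≈ 425.66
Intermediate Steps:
x(O, S) = -5 + S (x(O, S) = S - 5 = -5 + S)
Y(r, q) = √(q² + r²)
(-14 + (75 - x(-4, -7)))*Y(5, -3) = (-14 + (75 - (-5 - 7)))*√((-3)² + 5²) = (-14 + (75 - 1*(-12)))*√(9 + 25) = (-14 + (75 + 12))*√34 = (-14 + 87)*√34 = 73*√34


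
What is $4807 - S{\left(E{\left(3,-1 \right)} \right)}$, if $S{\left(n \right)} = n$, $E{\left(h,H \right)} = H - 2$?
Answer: $4810$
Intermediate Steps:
$E{\left(h,H \right)} = -2 + H$
$4807 - S{\left(E{\left(3,-1 \right)} \right)} = 4807 - \left(-2 - 1\right) = 4807 - -3 = 4807 + 3 = 4810$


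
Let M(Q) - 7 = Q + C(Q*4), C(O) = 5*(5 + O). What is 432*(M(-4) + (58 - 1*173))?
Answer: -72144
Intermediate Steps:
C(O) = 25 + 5*O
M(Q) = 32 + 21*Q (M(Q) = 7 + (Q + (25 + 5*(Q*4))) = 7 + (Q + (25 + 5*(4*Q))) = 7 + (Q + (25 + 20*Q)) = 7 + (25 + 21*Q) = 32 + 21*Q)
432*(M(-4) + (58 - 1*173)) = 432*((32 + 21*(-4)) + (58 - 1*173)) = 432*((32 - 84) + (58 - 173)) = 432*(-52 - 115) = 432*(-167) = -72144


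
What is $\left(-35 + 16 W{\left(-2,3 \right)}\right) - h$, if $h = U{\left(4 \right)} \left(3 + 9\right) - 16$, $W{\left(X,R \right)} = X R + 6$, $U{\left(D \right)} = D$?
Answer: $-67$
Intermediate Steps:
$W{\left(X,R \right)} = 6 + R X$ ($W{\left(X,R \right)} = R X + 6 = 6 + R X$)
$h = 32$ ($h = 4 \left(3 + 9\right) - 16 = 4 \cdot 12 - 16 = 48 - 16 = 32$)
$\left(-35 + 16 W{\left(-2,3 \right)}\right) - h = \left(-35 + 16 \left(6 + 3 \left(-2\right)\right)\right) - 32 = \left(-35 + 16 \left(6 - 6\right)\right) - 32 = \left(-35 + 16 \cdot 0\right) - 32 = \left(-35 + 0\right) - 32 = -35 - 32 = -67$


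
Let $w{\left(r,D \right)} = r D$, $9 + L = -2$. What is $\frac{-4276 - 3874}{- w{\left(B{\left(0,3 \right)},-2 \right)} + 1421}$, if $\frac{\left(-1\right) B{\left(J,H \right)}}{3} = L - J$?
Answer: $- \frac{8150}{1487} \approx -5.4808$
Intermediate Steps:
$L = -11$ ($L = -9 - 2 = -11$)
$B{\left(J,H \right)} = 33 + 3 J$ ($B{\left(J,H \right)} = - 3 \left(-11 - J\right) = 33 + 3 J$)
$w{\left(r,D \right)} = D r$
$\frac{-4276 - 3874}{- w{\left(B{\left(0,3 \right)},-2 \right)} + 1421} = \frac{-4276 - 3874}{- \left(-2\right) \left(33 + 3 \cdot 0\right) + 1421} = - \frac{8150}{- \left(-2\right) \left(33 + 0\right) + 1421} = - \frac{8150}{- \left(-2\right) 33 + 1421} = - \frac{8150}{\left(-1\right) \left(-66\right) + 1421} = - \frac{8150}{66 + 1421} = - \frac{8150}{1487}$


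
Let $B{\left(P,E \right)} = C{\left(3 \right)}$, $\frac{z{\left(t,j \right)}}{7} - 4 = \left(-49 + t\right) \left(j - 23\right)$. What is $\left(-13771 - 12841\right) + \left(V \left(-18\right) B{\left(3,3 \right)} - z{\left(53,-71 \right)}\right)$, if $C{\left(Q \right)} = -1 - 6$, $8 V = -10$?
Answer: $- \frac{48331}{2} \approx -24166.0$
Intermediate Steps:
$V = - \frac{5}{4}$ ($V = \frac{1}{8} \left(-10\right) = - \frac{5}{4} \approx -1.25$)
$C{\left(Q \right)} = -7$ ($C{\left(Q \right)} = -1 - 6 = -7$)
$z{\left(t,j \right)} = 28 + 7 \left(-49 + t\right) \left(-23 + j\right)$ ($z{\left(t,j \right)} = 28 + 7 \left(-49 + t\right) \left(j - 23\right) = 28 + 7 \left(-49 + t\right) \left(-23 + j\right)$)
$B{\left(P,E \right)} = -7$
$\left(-13771 - 12841\right) + \left(V \left(-18\right) B{\left(3,3 \right)} - z{\left(53,-71 \right)}\right) = \left(-13771 - 12841\right) - \left(7917 - 8533 + 24353 - \left(- \frac{5}{4}\right) \left(-18\right) \left(-7\right) + 7 \left(-71\right) 53\right) = -26612 + \left(\frac{45}{2} \left(-7\right) - \left(7917 + 24353 - 8533 - 26341\right)\right) = -26612 - - \frac{4893}{2} = -26612 + \left(- \frac{315}{2} + 2604\right) = -26612 + \frac{4893}{2} = - \frac{48331}{2}$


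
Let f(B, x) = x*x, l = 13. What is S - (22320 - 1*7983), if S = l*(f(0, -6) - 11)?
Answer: -14012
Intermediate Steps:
f(B, x) = x²
S = 325 (S = 13*((-6)² - 11) = 13*(36 - 11) = 13*25 = 325)
S - (22320 - 1*7983) = 325 - (22320 - 1*7983) = 325 - (22320 - 7983) = 325 - 1*14337 = 325 - 14337 = -14012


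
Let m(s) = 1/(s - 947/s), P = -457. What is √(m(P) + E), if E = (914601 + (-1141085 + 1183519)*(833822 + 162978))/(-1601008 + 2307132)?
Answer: 3*√8965348808241828068704453/36701147962 ≈ 244.75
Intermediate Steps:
E = 42299125801/706124 (E = (914601 + 42434*996800)/706124 = (914601 + 42298211200)*(1/706124) = 42299125801*(1/706124) = 42299125801/706124 ≈ 59903.)
√(m(P) + E) = √(-457/(-947 + (-457)²) + 42299125801/706124) = √(-457/(-947 + 208849) + 42299125801/706124) = √(-457/207902 + 42299125801/706124) = √(4397036264790417/73402295924) = 3*√8965348808241828068704453/36701147962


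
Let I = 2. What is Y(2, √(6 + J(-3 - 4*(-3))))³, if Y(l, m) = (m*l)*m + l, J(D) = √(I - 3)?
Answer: 2576 + 1168*I ≈ 2576.0 + 1168.0*I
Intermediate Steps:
J(D) = I (J(D) = √(2 - 3) = √(-1) = I)
Y(l, m) = l + l*m² (Y(l, m) = (l*m)*m + l = l*m² + l = l + l*m²)
Y(2, √(6 + J(-3 - 4*(-3))))³ = (2*(1 + (√(6 + I))²))³ = (2*(1 + (6 + I)))³ = (2*(7 + I))³ = (14 + 2*I)³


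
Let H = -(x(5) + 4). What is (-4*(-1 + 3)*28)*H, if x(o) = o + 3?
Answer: 2688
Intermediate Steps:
x(o) = 3 + o
H = -12 (H = -((3 + 5) + 4) = -(8 + 4) = -1*12 = -12)
(-4*(-1 + 3)*28)*H = (-4*(-1 + 3)*28)*(-12) = (-4*2*28)*(-12) = -8*28*(-12) = -224*(-12) = 2688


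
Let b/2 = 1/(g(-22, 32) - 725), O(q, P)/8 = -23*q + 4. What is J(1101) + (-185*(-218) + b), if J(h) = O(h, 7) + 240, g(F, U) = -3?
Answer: -58961449/364 ≈ -1.6198e+5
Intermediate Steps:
O(q, P) = 32 - 184*q (O(q, P) = 8*(-23*q + 4) = 8*(4 - 23*q) = 32 - 184*q)
b = -1/364 (b = 2/(-3 - 725) = 2/(-728) = 2*(-1/728) = -1/364 ≈ -0.0027473)
J(h) = 272 - 184*h (J(h) = (32 - 184*h) + 240 = 272 - 184*h)
J(1101) + (-185*(-218) + b) = (272 - 184*1101) + (-185*(-218) - 1/364) = (272 - 202584) + (40330 - 1/364) = -202312 + 14680119/364 = -58961449/364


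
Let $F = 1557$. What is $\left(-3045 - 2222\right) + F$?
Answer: $-3710$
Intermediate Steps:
$\left(-3045 - 2222\right) + F = \left(-3045 - 2222\right) + 1557 = -5267 + 1557 = -3710$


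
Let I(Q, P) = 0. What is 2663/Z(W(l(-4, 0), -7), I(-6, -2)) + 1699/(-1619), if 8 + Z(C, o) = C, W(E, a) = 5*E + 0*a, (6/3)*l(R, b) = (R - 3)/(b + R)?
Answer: -34540447/46951 ≈ -735.67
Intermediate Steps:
l(R, b) = (-3 + R)/(2*(R + b)) (l(R, b) = ((R - 3)/(b + R))/2 = ((-3 + R)/(R + b))/2 = (-3 + R)/(2*(R + b)))
W(E, a) = 5*E (W(E, a) = 5*E + 0 = 5*E)
Z(C, o) = -8 + C
2663/Z(W(l(-4, 0), -7), I(-6, -2)) + 1699/(-1619) = 2663/(-8 + 5*((-3 - 4)/(2*(-4 + 0)))) + 1699/(-1619) = 2663/(-8 + 5*((½)*(-7)/(-4))) + 1699*(-1/1619) = 2663/(-8 + 5*((½)*(-¼)*(-7))) - 1699/1619 = 2663/(-8 + 5*(7/8)) - 1699/1619 = 2663/(-8 + 35/8) - 1699/1619 = 2663/(-29/8) - 1699/1619 = 2663*(-8/29) - 1699/1619 = -21304/29 - 1699/1619 = -34540447/46951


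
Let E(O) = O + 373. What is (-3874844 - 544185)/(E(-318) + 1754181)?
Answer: -4419029/1754236 ≈ -2.5191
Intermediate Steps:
E(O) = 373 + O
(-3874844 - 544185)/(E(-318) + 1754181) = (-3874844 - 544185)/((373 - 318) + 1754181) = -4419029/(55 + 1754181) = -4419029/1754236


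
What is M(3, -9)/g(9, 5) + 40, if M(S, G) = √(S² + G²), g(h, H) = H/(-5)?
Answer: 40 - 3*√10 ≈ 30.513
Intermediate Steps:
g(h, H) = -H/5 (g(h, H) = H*(-⅕) = -H/5)
M(S, G) = √(G² + S²)
M(3, -9)/g(9, 5) + 40 = √((-9)² + 3²)/((-⅕*5)) + 40 = √(81 + 9)/(-1) + 40 = √90*(-1) + 40 = (3*√10)*(-1) + 40 = -3*√10 + 40 = 40 - 3*√10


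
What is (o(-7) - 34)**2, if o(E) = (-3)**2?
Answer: 625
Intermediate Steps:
o(E) = 9
(o(-7) - 34)**2 = (9 - 34)**2 = (-25)**2 = 625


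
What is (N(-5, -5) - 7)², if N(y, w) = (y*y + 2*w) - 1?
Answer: 49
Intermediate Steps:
N(y, w) = -1 + y² + 2*w (N(y, w) = (y² + 2*w) - 1 = -1 + y² + 2*w)
(N(-5, -5) - 7)² = ((-1 + (-5)² + 2*(-5)) - 7)² = ((-1 + 25 - 10) - 7)² = (14 - 7)² = 7² = 49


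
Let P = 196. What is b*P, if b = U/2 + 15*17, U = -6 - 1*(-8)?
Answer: 50176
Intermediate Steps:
U = 2 (U = -6 + 8 = 2)
b = 256 (b = 2/2 + 15*17 = 2*(½) + 255 = 1 + 255 = 256)
b*P = 256*196 = 50176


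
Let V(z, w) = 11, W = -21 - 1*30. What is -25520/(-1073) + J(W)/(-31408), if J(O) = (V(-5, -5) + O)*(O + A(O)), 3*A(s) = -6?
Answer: 3445075/145262 ≈ 23.716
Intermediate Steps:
A(s) = -2 (A(s) = (⅓)*(-6) = -2)
W = -51 (W = -21 - 30 = -51)
J(O) = (-2 + O)*(11 + O) (J(O) = (11 + O)*(O - 2) = (11 + O)*(-2 + O) = (-2 + O)*(11 + O))
-25520/(-1073) + J(W)/(-31408) = -25520/(-1073) + (-22 + (-51)² + 9*(-51))/(-31408) = -25520*(-1/1073) + (-22 + 2601 - 459)*(-1/31408) = 880/37 + 2120*(-1/31408) = 880/37 - 265/3926 = 3445075/145262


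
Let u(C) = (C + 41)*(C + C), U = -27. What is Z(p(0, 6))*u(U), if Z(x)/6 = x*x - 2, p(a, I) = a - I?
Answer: -154224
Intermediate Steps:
u(C) = 2*C*(41 + C) (u(C) = (41 + C)*(2*C) = 2*C*(41 + C))
Z(x) = -12 + 6*x**2 (Z(x) = 6*(x*x - 2) = 6*(x**2 - 2) = 6*(-2 + x**2) = -12 + 6*x**2)
Z(p(0, 6))*u(U) = (-12 + 6*(0 - 1*6)**2)*(2*(-27)*(41 - 27)) = (-12 + 6*(0 - 6)**2)*(2*(-27)*14) = (-12 + 6*(-6)**2)*(-756) = (-12 + 6*36)*(-756) = (-12 + 216)*(-756) = 204*(-756) = -154224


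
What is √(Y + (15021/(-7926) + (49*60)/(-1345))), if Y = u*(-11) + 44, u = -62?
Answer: 79*√58425771882/710698 ≈ 26.869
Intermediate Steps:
Y = 726 (Y = -62*(-11) + 44 = 682 + 44 = 726)
√(Y + (15021/(-7926) + (49*60)/(-1345))) = √(726 + (15021/(-7926) + (49*60)/(-1345))) = √(726 + (15021*(-1/7926) + 2940*(-1/1345))) = √(726 + (-5007/2642 - 588/269)) = √(726 - 2900379/710698) = √(513066369/710698) = 79*√58425771882/710698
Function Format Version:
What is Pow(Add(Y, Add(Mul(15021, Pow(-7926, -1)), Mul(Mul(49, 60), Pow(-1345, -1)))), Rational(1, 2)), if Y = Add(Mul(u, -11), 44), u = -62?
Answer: Mul(Rational(79, 710698), Pow(58425771882, Rational(1, 2))) ≈ 26.869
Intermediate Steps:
Y = 726 (Y = Add(Mul(-62, -11), 44) = Add(682, 44) = 726)
Pow(Add(Y, Add(Mul(15021, Pow(-7926, -1)), Mul(Mul(49, 60), Pow(-1345, -1)))), Rational(1, 2)) = Pow(Add(726, Add(Mul(15021, Pow(-7926, -1)), Mul(Mul(49, 60), Pow(-1345, -1)))), Rational(1, 2)) = Pow(Add(726, Add(Mul(15021, Rational(-1, 7926)), Mul(2940, Rational(-1, 1345)))), Rational(1, 2)) = Pow(Add(726, Add(Rational(-5007, 2642), Rational(-588, 269))), Rational(1, 2)) = Pow(Add(726, Rational(-2900379, 710698)), Rational(1, 2)) = Pow(Rational(513066369, 710698), Rational(1, 2)) = Mul(Rational(79, 710698), Pow(58425771882, Rational(1, 2)))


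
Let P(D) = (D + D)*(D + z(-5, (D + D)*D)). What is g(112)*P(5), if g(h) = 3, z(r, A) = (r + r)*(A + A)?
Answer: -29850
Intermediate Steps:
z(r, A) = 4*A*r (z(r, A) = (2*r)*(2*A) = 4*A*r)
P(D) = 2*D*(D - 40*D²) (P(D) = (D + D)*(D + 4*((D + D)*D)*(-5)) = (2*D)*(D + 4*((2*D)*D)*(-5)) = (2*D)*(D + 4*(2*D²)*(-5)) = (2*D)*(D - 40*D²) = 2*D*(D - 40*D²))
g(112)*P(5) = 3*(5²*(2 - 80*5)) = 3*(25*(2 - 400)) = 3*(25*(-398)) = 3*(-9950) = -29850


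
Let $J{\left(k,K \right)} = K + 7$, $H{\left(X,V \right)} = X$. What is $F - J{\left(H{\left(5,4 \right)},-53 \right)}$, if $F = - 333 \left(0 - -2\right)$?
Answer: $-620$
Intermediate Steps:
$J{\left(k,K \right)} = 7 + K$
$F = -666$ ($F = - 333 \left(0 + 2\right) = \left(-333\right) 2 = -666$)
$F - J{\left(H{\left(5,4 \right)},-53 \right)} = -666 - \left(7 - 53\right) = -666 - -46 = -666 + 46 = -620$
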